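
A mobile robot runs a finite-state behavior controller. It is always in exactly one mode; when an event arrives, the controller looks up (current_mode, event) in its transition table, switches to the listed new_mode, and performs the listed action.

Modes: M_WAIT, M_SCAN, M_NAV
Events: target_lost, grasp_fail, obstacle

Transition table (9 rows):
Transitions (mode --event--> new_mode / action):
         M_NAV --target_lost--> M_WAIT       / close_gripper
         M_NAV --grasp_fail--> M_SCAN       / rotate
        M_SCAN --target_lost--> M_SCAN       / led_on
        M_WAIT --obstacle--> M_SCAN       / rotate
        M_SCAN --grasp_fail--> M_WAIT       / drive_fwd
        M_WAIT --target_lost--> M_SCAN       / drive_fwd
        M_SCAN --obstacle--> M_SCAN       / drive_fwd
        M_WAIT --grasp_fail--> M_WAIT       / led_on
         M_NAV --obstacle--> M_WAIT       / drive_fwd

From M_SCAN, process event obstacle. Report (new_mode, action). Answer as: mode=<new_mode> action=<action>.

current mode = M_SCAN; filter table to that mode:
  (M_SCAN, target_lost) → (M_SCAN, led_on)
  (M_SCAN, grasp_fail) → (M_WAIT, drive_fwd)
  (M_SCAN, obstacle) → (M_SCAN, drive_fwd)  ← event matches
event = obstacle selects (M_SCAN, drive_fwd)

mode=M_SCAN action=drive_fwd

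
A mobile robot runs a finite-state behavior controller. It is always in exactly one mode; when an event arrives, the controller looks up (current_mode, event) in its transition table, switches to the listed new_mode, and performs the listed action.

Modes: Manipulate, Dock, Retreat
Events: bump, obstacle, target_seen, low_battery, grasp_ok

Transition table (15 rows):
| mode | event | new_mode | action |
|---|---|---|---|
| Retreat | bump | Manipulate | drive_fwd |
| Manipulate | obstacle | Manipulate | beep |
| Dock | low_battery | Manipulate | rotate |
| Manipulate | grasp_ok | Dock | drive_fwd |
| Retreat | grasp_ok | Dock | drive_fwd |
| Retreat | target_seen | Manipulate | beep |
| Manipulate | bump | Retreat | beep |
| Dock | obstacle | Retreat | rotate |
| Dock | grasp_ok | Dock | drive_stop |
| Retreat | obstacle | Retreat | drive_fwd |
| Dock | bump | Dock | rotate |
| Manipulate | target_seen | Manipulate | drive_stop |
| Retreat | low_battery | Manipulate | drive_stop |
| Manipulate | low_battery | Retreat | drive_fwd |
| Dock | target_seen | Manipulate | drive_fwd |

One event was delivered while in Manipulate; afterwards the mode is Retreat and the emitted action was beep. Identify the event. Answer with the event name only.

try bump: (Manipulate, bump) → (Retreat, beep)  ← matches
try obstacle: (Manipulate, obstacle) → (Manipulate, beep)
try target_seen: (Manipulate, target_seen) → (Manipulate, drive_stop)
try low_battery: (Manipulate, low_battery) → (Retreat, drive_fwd)
try grasp_ok: (Manipulate, grasp_ok) → (Dock, drive_fwd)

bump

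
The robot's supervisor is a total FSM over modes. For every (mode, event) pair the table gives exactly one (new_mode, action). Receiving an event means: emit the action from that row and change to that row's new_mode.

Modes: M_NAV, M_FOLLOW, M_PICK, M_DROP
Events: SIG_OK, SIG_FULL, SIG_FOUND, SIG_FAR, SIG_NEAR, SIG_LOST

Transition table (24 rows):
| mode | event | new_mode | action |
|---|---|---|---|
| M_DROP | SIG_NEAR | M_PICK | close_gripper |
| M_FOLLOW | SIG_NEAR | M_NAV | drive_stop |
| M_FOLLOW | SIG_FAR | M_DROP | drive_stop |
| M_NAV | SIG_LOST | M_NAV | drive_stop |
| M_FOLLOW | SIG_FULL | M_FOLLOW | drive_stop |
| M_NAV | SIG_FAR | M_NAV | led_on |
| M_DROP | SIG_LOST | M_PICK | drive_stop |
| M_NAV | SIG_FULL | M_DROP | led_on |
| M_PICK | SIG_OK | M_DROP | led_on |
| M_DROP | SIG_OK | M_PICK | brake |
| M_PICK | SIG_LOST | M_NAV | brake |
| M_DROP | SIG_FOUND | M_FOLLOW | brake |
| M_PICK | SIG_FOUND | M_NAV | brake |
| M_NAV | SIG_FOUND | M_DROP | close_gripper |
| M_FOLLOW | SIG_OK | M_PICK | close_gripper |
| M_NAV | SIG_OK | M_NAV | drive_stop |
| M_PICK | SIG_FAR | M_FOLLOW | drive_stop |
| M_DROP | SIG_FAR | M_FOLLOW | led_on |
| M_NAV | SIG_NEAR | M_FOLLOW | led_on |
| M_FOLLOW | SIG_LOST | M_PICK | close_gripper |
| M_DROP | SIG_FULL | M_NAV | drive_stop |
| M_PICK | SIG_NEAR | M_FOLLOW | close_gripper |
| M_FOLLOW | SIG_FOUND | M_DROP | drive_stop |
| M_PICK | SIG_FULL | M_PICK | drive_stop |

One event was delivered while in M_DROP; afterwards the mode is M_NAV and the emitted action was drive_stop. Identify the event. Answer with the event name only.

SIG_FULL

try SIG_OK: (M_DROP, SIG_OK) → (M_PICK, brake)
try SIG_FULL: (M_DROP, SIG_FULL) → (M_NAV, drive_stop)  ← matches
try SIG_FOUND: (M_DROP, SIG_FOUND) → (M_FOLLOW, brake)
try SIG_FAR: (M_DROP, SIG_FAR) → (M_FOLLOW, led_on)
try SIG_NEAR: (M_DROP, SIG_NEAR) → (M_PICK, close_gripper)
try SIG_LOST: (M_DROP, SIG_LOST) → (M_PICK, drive_stop)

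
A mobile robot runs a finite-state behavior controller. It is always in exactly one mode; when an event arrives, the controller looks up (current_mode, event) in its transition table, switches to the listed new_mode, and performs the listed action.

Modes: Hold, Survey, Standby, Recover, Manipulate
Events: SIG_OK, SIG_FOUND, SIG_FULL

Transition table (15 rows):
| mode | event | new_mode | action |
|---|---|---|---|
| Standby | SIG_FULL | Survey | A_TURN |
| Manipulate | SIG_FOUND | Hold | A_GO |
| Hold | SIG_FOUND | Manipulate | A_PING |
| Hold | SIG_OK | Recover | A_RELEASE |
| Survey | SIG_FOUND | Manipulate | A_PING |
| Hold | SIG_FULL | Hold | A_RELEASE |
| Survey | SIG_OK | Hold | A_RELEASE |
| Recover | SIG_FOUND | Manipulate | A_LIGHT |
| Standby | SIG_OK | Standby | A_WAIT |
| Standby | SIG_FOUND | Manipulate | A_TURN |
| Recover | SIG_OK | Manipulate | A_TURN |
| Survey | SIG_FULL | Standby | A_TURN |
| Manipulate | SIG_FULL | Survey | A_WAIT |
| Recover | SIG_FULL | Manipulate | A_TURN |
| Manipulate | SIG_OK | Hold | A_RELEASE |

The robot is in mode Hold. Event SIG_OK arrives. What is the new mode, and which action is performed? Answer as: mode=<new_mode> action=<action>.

mode=Recover action=A_RELEASE

current mode = Hold; filter table to that mode:
  (Hold, SIG_FOUND) → (Manipulate, A_PING)
  (Hold, SIG_OK) → (Recover, A_RELEASE)  ← event matches
  (Hold, SIG_FULL) → (Hold, A_RELEASE)
event = SIG_OK selects (Recover, A_RELEASE)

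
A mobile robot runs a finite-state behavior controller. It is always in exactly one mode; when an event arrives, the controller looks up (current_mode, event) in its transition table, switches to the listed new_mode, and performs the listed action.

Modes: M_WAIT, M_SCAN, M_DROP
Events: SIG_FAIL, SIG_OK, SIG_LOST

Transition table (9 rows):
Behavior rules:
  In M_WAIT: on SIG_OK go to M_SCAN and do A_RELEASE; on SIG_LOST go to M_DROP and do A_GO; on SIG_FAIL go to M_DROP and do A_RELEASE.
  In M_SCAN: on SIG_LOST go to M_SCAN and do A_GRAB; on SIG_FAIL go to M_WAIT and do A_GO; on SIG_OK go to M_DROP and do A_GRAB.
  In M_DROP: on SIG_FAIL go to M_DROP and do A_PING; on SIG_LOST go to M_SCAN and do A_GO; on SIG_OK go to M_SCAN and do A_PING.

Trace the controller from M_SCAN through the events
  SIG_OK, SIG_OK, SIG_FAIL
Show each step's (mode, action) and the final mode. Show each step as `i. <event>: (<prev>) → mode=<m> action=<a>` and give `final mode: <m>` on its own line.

1. SIG_OK: (M_SCAN) → mode=M_DROP action=A_GRAB
2. SIG_OK: (M_DROP) → mode=M_SCAN action=A_PING
3. SIG_FAIL: (M_SCAN) → mode=M_WAIT action=A_GO

final mode: M_WAIT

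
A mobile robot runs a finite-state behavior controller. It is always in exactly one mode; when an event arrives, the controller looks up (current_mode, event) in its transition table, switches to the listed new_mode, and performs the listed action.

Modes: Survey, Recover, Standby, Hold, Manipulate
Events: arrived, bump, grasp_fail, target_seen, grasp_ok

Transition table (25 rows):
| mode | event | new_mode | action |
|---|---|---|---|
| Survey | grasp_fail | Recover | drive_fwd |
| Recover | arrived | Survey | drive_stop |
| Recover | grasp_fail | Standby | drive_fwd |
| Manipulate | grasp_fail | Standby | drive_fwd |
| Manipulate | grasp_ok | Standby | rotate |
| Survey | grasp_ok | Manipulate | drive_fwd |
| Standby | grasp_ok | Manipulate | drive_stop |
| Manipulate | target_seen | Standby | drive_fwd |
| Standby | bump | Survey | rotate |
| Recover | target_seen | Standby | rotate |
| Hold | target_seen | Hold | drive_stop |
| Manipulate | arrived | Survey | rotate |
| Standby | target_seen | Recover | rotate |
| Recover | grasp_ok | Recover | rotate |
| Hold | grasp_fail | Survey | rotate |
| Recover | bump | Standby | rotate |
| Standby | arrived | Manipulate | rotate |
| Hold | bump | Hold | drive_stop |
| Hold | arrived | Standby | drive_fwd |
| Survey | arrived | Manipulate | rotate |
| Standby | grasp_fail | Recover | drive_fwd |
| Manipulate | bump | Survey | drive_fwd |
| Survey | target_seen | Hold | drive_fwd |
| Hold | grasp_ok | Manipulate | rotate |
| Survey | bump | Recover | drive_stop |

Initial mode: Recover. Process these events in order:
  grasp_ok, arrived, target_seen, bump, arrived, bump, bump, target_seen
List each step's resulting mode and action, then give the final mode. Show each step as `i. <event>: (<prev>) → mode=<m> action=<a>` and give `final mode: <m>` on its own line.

final mode: Standby

1. grasp_ok: (Recover) → mode=Recover action=rotate
2. arrived: (Recover) → mode=Survey action=drive_stop
3. target_seen: (Survey) → mode=Hold action=drive_fwd
4. bump: (Hold) → mode=Hold action=drive_stop
5. arrived: (Hold) → mode=Standby action=drive_fwd
6. bump: (Standby) → mode=Survey action=rotate
7. bump: (Survey) → mode=Recover action=drive_stop
8. target_seen: (Recover) → mode=Standby action=rotate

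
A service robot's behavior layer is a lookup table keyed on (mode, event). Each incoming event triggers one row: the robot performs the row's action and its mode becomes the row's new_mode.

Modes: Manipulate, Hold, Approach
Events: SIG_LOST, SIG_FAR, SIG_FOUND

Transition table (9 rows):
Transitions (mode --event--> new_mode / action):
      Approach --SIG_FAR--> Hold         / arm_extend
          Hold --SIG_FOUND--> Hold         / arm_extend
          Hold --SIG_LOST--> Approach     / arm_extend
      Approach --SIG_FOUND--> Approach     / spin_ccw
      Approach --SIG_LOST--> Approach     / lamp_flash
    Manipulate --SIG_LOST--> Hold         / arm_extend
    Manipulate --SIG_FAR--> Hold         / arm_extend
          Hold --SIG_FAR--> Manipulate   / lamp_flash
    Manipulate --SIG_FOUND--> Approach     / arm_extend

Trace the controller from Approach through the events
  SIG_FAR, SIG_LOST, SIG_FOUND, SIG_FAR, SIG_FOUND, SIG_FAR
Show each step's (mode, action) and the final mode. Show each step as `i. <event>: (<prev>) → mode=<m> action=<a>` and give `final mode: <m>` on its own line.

1. SIG_FAR: (Approach) → mode=Hold action=arm_extend
2. SIG_LOST: (Hold) → mode=Approach action=arm_extend
3. SIG_FOUND: (Approach) → mode=Approach action=spin_ccw
4. SIG_FAR: (Approach) → mode=Hold action=arm_extend
5. SIG_FOUND: (Hold) → mode=Hold action=arm_extend
6. SIG_FAR: (Hold) → mode=Manipulate action=lamp_flash

final mode: Manipulate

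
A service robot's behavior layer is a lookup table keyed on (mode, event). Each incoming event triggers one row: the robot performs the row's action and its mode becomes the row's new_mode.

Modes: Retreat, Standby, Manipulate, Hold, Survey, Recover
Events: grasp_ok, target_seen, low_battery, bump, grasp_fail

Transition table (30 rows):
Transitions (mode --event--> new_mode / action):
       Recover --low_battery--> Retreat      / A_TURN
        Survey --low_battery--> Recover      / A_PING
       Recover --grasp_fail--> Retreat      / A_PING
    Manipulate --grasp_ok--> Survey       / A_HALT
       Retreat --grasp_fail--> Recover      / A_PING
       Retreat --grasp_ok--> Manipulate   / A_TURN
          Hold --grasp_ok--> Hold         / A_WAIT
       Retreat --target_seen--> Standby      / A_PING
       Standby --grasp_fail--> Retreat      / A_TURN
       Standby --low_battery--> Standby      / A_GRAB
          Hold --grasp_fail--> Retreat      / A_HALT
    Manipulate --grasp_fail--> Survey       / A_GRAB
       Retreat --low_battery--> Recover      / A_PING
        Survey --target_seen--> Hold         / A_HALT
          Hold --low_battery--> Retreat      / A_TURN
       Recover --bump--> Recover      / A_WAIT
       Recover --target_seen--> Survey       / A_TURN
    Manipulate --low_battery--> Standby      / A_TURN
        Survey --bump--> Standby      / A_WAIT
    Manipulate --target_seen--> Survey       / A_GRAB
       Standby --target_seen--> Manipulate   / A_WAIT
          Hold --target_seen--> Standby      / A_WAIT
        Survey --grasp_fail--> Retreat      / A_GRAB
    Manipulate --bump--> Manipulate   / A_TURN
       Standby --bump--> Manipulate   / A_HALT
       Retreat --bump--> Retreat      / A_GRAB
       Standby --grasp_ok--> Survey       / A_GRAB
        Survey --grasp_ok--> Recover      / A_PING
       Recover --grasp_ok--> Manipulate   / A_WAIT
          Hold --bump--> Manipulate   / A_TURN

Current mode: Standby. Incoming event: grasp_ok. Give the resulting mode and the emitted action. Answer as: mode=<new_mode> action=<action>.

current mode = Standby; filter table to that mode:
  (Standby, grasp_fail) → (Retreat, A_TURN)
  (Standby, low_battery) → (Standby, A_GRAB)
  (Standby, target_seen) → (Manipulate, A_WAIT)
  (Standby, bump) → (Manipulate, A_HALT)
  (Standby, grasp_ok) → (Survey, A_GRAB)  ← event matches
event = grasp_ok selects (Survey, A_GRAB)

mode=Survey action=A_GRAB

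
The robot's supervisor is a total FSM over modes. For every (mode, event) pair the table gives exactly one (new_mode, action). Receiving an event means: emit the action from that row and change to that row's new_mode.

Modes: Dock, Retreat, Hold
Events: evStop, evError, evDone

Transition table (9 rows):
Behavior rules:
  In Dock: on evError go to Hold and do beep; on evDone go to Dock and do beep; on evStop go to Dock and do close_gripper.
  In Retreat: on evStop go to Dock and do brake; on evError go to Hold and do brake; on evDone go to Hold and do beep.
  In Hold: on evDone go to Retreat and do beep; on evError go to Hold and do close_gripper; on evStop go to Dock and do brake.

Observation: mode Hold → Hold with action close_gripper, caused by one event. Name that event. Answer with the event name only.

try evStop: (Hold, evStop) → (Dock, brake)
try evError: (Hold, evError) → (Hold, close_gripper)  ← matches
try evDone: (Hold, evDone) → (Retreat, beep)

evError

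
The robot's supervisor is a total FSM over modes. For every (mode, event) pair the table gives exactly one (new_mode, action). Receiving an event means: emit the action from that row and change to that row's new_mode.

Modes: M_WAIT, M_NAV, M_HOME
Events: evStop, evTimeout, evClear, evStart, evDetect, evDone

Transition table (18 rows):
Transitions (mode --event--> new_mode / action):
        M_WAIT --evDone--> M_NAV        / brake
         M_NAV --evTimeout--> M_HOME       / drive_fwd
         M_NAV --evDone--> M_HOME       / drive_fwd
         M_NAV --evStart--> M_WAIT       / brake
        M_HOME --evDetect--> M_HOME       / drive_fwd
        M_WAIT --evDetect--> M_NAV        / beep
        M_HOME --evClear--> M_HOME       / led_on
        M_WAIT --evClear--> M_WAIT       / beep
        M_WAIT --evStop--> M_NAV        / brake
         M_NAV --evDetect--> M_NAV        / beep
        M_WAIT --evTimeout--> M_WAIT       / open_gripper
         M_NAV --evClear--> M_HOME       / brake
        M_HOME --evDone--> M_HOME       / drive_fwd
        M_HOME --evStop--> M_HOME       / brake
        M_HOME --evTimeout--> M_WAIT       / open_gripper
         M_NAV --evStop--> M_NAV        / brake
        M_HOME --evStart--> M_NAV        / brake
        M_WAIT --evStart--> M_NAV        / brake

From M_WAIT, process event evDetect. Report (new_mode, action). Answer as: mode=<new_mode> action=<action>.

mode=M_NAV action=beep

current mode = M_WAIT; filter table to that mode:
  (M_WAIT, evDone) → (M_NAV, brake)
  (M_WAIT, evDetect) → (M_NAV, beep)  ← event matches
  (M_WAIT, evClear) → (M_WAIT, beep)
  (M_WAIT, evStop) → (M_NAV, brake)
  (M_WAIT, evTimeout) → (M_WAIT, open_gripper)
  (M_WAIT, evStart) → (M_NAV, brake)
event = evDetect selects (M_NAV, beep)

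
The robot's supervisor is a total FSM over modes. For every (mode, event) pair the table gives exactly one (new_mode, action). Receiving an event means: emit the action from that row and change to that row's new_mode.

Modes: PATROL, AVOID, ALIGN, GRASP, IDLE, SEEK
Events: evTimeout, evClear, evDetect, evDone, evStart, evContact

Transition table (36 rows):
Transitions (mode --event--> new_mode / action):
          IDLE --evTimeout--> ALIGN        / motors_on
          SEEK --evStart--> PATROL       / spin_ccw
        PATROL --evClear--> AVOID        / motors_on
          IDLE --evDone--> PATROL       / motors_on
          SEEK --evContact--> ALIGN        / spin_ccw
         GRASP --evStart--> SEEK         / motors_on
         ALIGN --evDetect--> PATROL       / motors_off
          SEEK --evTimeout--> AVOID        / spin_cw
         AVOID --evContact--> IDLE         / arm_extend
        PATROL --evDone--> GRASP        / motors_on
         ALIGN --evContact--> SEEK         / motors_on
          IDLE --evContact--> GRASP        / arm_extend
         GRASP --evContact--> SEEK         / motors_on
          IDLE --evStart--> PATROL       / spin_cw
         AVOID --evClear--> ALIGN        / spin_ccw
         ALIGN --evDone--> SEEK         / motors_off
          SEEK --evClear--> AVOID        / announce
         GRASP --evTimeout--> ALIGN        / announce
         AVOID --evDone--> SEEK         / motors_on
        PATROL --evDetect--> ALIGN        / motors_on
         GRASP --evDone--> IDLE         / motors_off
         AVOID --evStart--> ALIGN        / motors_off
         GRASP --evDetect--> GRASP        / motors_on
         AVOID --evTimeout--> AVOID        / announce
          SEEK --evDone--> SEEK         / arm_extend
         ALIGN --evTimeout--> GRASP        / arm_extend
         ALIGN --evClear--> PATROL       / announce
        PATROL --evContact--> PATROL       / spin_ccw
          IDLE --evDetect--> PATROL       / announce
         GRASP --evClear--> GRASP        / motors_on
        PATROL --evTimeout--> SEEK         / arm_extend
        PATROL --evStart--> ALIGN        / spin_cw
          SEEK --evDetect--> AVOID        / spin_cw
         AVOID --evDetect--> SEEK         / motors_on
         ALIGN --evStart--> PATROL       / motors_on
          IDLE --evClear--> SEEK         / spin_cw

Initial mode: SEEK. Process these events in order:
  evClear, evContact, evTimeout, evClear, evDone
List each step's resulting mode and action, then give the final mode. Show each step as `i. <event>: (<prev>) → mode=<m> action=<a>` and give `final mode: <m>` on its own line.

final mode: GRASP

1. evClear: (SEEK) → mode=AVOID action=announce
2. evContact: (AVOID) → mode=IDLE action=arm_extend
3. evTimeout: (IDLE) → mode=ALIGN action=motors_on
4. evClear: (ALIGN) → mode=PATROL action=announce
5. evDone: (PATROL) → mode=GRASP action=motors_on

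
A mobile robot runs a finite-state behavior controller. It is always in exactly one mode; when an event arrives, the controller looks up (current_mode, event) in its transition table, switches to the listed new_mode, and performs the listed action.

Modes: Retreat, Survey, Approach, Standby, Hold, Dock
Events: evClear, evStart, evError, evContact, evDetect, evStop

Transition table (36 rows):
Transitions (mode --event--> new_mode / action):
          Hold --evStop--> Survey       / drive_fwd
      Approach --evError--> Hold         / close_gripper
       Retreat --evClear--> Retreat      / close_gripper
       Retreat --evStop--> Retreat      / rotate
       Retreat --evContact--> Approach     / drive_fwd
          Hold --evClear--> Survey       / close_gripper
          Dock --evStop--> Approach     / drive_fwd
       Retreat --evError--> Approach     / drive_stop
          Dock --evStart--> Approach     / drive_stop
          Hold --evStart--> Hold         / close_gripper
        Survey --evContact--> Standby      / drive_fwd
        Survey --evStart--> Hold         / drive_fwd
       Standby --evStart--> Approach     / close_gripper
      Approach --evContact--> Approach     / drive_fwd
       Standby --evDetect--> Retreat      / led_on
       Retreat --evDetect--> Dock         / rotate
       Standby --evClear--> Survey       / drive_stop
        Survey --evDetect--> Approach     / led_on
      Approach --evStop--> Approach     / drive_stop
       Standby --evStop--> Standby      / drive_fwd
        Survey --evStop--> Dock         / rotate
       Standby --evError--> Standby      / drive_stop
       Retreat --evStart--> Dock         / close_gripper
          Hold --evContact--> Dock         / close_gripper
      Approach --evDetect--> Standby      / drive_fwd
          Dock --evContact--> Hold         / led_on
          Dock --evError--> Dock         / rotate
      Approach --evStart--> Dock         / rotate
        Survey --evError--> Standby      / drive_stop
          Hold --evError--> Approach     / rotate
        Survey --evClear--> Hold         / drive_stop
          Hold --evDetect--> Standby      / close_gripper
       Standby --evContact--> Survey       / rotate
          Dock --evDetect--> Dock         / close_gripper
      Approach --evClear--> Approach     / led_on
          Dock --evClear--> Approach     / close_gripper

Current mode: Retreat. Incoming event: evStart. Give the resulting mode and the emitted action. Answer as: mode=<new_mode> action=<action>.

current mode = Retreat; filter table to that mode:
  (Retreat, evClear) → (Retreat, close_gripper)
  (Retreat, evStop) → (Retreat, rotate)
  (Retreat, evContact) → (Approach, drive_fwd)
  (Retreat, evError) → (Approach, drive_stop)
  (Retreat, evDetect) → (Dock, rotate)
  (Retreat, evStart) → (Dock, close_gripper)  ← event matches
event = evStart selects (Dock, close_gripper)

mode=Dock action=close_gripper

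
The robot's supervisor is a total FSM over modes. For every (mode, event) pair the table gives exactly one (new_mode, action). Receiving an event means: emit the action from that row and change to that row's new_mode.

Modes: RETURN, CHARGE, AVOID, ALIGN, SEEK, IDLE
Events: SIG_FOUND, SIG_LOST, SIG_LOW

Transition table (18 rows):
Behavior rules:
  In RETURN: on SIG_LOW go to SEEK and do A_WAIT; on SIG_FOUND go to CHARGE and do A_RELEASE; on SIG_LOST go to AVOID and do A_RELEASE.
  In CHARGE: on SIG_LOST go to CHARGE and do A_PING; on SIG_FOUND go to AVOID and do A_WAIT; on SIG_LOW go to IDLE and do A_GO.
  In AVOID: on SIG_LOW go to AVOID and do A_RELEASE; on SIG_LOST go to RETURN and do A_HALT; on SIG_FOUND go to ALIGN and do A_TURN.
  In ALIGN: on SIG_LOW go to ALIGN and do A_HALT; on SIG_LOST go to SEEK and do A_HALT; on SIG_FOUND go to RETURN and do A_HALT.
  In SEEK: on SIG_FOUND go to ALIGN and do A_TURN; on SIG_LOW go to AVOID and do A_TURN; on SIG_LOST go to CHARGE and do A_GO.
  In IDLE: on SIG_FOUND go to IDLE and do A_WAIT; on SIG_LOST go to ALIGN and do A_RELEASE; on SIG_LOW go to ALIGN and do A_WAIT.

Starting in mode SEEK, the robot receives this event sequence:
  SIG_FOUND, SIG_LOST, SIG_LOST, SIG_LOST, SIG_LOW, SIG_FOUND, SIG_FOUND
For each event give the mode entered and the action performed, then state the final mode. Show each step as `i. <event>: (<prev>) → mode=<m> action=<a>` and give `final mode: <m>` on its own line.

final mode: IDLE

1. SIG_FOUND: (SEEK) → mode=ALIGN action=A_TURN
2. SIG_LOST: (ALIGN) → mode=SEEK action=A_HALT
3. SIG_LOST: (SEEK) → mode=CHARGE action=A_GO
4. SIG_LOST: (CHARGE) → mode=CHARGE action=A_PING
5. SIG_LOW: (CHARGE) → mode=IDLE action=A_GO
6. SIG_FOUND: (IDLE) → mode=IDLE action=A_WAIT
7. SIG_FOUND: (IDLE) → mode=IDLE action=A_WAIT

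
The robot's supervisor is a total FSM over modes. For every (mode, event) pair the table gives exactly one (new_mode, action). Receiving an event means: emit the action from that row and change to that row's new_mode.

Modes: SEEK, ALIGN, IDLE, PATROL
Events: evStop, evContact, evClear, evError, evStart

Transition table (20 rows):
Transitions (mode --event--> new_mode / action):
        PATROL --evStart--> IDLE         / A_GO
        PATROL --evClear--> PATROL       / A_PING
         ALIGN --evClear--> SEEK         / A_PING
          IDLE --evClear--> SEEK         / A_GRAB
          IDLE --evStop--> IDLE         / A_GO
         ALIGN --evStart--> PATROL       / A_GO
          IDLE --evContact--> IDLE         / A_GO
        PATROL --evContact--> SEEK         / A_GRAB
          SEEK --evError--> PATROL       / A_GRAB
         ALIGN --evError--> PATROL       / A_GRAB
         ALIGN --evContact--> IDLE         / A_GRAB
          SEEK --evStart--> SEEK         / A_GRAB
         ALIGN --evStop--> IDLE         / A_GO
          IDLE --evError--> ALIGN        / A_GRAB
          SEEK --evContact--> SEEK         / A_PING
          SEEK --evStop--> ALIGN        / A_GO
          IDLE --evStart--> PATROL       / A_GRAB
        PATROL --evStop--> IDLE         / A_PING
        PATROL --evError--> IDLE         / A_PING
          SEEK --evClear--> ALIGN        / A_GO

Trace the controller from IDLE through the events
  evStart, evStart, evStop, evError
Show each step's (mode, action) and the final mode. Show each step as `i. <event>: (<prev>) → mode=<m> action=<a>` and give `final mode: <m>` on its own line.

final mode: ALIGN

1. evStart: (IDLE) → mode=PATROL action=A_GRAB
2. evStart: (PATROL) → mode=IDLE action=A_GO
3. evStop: (IDLE) → mode=IDLE action=A_GO
4. evError: (IDLE) → mode=ALIGN action=A_GRAB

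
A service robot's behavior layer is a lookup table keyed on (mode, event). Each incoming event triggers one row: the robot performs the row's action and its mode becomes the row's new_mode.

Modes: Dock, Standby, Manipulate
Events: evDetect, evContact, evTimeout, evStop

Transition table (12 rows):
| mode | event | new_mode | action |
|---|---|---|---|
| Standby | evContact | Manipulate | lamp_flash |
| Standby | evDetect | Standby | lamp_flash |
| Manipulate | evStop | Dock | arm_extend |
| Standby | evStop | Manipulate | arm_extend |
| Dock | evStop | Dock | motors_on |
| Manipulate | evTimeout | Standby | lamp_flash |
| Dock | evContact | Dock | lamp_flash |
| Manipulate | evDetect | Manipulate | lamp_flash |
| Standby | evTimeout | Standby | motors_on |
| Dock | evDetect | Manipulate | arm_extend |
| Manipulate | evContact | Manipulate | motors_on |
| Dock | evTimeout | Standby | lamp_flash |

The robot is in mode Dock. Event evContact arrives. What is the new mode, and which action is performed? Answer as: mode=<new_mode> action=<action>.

current mode = Dock; filter table to that mode:
  (Dock, evStop) → (Dock, motors_on)
  (Dock, evContact) → (Dock, lamp_flash)  ← event matches
  (Dock, evDetect) → (Manipulate, arm_extend)
  (Dock, evTimeout) → (Standby, lamp_flash)
event = evContact selects (Dock, lamp_flash)

mode=Dock action=lamp_flash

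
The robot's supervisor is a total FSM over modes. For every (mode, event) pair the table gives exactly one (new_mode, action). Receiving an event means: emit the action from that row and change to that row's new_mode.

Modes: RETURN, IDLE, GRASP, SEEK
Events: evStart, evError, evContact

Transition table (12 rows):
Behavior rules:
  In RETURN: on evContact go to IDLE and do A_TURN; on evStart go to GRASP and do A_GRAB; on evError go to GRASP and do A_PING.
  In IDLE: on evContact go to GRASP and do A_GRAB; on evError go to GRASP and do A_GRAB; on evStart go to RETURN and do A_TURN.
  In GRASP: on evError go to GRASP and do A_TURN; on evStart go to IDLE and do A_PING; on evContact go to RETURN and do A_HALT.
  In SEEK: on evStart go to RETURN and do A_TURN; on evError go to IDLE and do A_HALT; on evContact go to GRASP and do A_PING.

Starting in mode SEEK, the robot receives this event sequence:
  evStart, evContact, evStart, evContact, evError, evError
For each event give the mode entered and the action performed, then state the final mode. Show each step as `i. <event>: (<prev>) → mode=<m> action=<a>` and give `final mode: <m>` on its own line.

1. evStart: (SEEK) → mode=RETURN action=A_TURN
2. evContact: (RETURN) → mode=IDLE action=A_TURN
3. evStart: (IDLE) → mode=RETURN action=A_TURN
4. evContact: (RETURN) → mode=IDLE action=A_TURN
5. evError: (IDLE) → mode=GRASP action=A_GRAB
6. evError: (GRASP) → mode=GRASP action=A_TURN

final mode: GRASP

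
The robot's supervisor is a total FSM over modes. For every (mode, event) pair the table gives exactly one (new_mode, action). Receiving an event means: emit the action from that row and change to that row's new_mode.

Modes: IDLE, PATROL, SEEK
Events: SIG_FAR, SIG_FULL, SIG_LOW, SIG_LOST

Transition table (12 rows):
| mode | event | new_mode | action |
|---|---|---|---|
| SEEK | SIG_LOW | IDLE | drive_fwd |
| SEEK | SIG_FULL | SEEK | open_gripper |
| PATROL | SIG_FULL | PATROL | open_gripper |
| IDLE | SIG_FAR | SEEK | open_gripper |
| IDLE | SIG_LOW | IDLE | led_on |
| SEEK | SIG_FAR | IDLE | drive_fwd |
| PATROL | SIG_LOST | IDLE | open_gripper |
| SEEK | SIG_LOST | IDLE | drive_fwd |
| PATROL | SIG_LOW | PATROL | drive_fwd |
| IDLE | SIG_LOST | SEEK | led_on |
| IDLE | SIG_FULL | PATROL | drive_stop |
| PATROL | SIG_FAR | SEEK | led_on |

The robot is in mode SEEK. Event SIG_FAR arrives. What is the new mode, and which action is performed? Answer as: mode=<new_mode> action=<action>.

current mode = SEEK; filter table to that mode:
  (SEEK, SIG_LOW) → (IDLE, drive_fwd)
  (SEEK, SIG_FULL) → (SEEK, open_gripper)
  (SEEK, SIG_FAR) → (IDLE, drive_fwd)  ← event matches
  (SEEK, SIG_LOST) → (IDLE, drive_fwd)
event = SIG_FAR selects (IDLE, drive_fwd)

mode=IDLE action=drive_fwd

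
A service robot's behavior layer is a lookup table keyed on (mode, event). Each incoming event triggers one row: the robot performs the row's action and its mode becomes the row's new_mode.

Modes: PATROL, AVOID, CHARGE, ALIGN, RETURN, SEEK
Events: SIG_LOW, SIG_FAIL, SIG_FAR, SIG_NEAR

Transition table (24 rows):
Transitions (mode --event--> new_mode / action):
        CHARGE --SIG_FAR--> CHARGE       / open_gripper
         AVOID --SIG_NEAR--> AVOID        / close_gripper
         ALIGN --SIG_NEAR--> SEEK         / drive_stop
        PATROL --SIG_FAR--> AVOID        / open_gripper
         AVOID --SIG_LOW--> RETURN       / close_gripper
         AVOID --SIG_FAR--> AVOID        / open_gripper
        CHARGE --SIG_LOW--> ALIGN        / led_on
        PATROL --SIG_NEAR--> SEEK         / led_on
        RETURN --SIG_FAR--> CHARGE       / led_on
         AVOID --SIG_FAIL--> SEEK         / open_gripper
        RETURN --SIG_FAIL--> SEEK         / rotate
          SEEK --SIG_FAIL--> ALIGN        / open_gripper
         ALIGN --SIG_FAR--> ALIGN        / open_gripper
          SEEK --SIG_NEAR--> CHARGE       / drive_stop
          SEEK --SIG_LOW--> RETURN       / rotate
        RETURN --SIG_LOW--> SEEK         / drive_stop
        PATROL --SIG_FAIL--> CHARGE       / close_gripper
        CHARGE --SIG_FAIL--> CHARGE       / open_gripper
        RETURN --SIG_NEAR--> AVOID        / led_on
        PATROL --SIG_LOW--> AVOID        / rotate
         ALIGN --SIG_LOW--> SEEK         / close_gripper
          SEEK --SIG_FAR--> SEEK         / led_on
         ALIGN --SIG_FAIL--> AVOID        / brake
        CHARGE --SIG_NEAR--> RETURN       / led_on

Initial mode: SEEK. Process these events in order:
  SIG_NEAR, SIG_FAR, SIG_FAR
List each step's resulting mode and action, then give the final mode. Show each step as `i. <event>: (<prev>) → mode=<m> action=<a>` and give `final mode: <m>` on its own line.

1. SIG_NEAR: (SEEK) → mode=CHARGE action=drive_stop
2. SIG_FAR: (CHARGE) → mode=CHARGE action=open_gripper
3. SIG_FAR: (CHARGE) → mode=CHARGE action=open_gripper

final mode: CHARGE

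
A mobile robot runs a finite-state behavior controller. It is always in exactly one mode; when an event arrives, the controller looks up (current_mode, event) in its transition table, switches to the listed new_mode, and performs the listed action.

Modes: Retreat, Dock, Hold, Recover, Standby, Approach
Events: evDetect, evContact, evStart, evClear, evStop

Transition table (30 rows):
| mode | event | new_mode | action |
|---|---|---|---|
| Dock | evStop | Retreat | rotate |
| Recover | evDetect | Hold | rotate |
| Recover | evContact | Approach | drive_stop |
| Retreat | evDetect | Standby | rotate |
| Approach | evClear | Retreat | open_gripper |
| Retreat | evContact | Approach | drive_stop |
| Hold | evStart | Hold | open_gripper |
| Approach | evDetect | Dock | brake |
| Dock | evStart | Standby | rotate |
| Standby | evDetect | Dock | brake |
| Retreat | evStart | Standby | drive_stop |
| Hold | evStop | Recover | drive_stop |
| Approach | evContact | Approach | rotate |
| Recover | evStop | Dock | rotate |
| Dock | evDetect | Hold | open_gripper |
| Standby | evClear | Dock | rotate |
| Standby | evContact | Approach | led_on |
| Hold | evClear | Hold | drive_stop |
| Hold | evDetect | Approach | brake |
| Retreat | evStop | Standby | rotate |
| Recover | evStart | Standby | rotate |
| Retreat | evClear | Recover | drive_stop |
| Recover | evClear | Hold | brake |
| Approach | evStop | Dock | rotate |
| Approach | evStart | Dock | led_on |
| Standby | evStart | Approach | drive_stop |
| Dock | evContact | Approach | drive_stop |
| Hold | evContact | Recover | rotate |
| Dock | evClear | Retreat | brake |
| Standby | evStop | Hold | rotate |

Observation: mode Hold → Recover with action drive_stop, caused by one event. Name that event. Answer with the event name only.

evStop

try evDetect: (Hold, evDetect) → (Approach, brake)
try evContact: (Hold, evContact) → (Recover, rotate)
try evStart: (Hold, evStart) → (Hold, open_gripper)
try evClear: (Hold, evClear) → (Hold, drive_stop)
try evStop: (Hold, evStop) → (Recover, drive_stop)  ← matches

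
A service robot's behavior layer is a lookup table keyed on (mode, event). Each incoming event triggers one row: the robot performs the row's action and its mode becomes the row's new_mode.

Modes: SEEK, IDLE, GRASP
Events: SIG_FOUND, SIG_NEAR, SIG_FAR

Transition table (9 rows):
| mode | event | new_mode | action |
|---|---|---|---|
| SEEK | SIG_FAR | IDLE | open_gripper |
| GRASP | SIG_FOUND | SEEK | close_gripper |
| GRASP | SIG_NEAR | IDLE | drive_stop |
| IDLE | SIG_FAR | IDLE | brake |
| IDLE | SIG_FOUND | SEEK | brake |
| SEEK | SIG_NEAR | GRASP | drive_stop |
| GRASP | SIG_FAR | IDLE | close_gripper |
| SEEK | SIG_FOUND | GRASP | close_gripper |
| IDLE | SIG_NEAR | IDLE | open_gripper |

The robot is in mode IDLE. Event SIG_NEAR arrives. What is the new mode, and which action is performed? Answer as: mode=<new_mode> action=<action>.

current mode = IDLE; filter table to that mode:
  (IDLE, SIG_FAR) → (IDLE, brake)
  (IDLE, SIG_FOUND) → (SEEK, brake)
  (IDLE, SIG_NEAR) → (IDLE, open_gripper)  ← event matches
event = SIG_NEAR selects (IDLE, open_gripper)

mode=IDLE action=open_gripper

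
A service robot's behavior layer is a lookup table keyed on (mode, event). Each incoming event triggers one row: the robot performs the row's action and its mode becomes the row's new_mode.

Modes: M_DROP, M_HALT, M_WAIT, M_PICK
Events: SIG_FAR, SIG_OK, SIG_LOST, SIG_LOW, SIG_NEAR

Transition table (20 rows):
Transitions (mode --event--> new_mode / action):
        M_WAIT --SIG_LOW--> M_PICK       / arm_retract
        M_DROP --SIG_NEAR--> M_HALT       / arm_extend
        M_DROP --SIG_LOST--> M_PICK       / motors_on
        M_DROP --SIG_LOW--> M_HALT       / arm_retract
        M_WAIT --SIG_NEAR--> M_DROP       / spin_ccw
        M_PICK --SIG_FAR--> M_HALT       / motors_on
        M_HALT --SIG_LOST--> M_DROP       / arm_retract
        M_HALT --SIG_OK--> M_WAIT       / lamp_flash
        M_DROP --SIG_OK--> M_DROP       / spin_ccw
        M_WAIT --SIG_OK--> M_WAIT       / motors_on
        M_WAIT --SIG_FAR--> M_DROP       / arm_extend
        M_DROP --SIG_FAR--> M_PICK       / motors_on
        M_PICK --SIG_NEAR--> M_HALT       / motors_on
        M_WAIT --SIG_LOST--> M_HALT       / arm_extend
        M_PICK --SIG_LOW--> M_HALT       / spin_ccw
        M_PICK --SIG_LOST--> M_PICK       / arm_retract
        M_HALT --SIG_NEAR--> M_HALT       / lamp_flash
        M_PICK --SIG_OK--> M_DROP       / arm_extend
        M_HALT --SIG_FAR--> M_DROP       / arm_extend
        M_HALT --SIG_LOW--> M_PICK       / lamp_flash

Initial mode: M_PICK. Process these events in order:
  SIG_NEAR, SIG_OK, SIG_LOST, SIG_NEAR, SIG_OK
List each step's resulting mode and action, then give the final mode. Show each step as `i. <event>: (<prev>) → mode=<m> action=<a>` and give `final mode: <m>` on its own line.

final mode: M_WAIT

1. SIG_NEAR: (M_PICK) → mode=M_HALT action=motors_on
2. SIG_OK: (M_HALT) → mode=M_WAIT action=lamp_flash
3. SIG_LOST: (M_WAIT) → mode=M_HALT action=arm_extend
4. SIG_NEAR: (M_HALT) → mode=M_HALT action=lamp_flash
5. SIG_OK: (M_HALT) → mode=M_WAIT action=lamp_flash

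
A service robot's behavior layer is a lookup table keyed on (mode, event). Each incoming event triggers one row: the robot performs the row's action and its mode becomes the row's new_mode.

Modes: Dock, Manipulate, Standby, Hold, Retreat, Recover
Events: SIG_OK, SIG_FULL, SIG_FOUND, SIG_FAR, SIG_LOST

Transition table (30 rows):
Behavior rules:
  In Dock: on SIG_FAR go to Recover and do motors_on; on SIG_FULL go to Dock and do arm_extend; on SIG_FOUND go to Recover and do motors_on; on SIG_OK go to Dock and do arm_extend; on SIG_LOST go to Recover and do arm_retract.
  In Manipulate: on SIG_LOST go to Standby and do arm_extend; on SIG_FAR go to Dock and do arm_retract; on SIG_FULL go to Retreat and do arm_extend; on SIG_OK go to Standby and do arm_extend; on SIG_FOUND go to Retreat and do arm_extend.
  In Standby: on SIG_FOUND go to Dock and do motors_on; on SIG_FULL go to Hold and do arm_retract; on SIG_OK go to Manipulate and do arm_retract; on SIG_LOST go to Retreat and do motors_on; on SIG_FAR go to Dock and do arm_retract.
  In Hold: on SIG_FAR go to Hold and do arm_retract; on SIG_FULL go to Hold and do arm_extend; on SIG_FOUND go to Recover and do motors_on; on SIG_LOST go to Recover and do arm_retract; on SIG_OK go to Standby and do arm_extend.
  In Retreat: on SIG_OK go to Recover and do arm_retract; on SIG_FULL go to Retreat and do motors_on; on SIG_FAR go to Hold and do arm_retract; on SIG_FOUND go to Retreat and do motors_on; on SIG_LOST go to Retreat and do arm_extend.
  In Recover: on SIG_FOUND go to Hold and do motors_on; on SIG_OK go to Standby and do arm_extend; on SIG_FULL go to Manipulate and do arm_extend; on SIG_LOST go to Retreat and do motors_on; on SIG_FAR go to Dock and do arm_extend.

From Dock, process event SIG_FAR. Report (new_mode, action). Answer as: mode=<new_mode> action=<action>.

mode=Recover action=motors_on

current mode = Dock; filter table to that mode:
  (Dock, SIG_FAR) → (Recover, motors_on)  ← event matches
  (Dock, SIG_FULL) → (Dock, arm_extend)
  (Dock, SIG_FOUND) → (Recover, motors_on)
  (Dock, SIG_OK) → (Dock, arm_extend)
  (Dock, SIG_LOST) → (Recover, arm_retract)
event = SIG_FAR selects (Recover, motors_on)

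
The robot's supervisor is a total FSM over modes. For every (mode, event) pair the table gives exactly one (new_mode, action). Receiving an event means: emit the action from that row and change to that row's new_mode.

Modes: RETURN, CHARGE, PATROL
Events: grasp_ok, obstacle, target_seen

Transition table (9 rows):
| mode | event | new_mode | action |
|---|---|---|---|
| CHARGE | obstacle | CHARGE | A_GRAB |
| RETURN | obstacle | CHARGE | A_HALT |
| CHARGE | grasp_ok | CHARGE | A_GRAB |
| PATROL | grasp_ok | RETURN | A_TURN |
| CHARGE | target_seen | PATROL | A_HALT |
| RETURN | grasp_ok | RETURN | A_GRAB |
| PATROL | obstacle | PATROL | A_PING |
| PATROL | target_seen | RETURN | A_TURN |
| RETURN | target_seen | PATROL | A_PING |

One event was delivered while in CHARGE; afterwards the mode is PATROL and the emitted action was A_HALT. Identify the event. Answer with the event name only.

target_seen

try grasp_ok: (CHARGE, grasp_ok) → (CHARGE, A_GRAB)
try obstacle: (CHARGE, obstacle) → (CHARGE, A_GRAB)
try target_seen: (CHARGE, target_seen) → (PATROL, A_HALT)  ← matches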